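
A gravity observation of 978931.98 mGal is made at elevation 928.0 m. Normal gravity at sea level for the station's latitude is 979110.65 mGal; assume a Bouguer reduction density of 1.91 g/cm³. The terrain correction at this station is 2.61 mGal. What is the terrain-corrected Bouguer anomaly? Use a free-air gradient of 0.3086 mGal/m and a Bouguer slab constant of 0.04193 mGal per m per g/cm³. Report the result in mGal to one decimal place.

Free-air correction = 0.3086 × 928.0 = 286.38 mGal
Free-air anomaly = 978931.98 − 979110.65 + (286.38) = 107.71 mGal
Bouguer slab correction = 0.04193 × 1.91 × 928.0 = 74.32 mGal
Simple Bouguer anomaly = 107.71 − (74.32) = 33.39 mGal
Complete Bouguer anomaly = 33.39 + 2.61 = 36.00 mGal

36.0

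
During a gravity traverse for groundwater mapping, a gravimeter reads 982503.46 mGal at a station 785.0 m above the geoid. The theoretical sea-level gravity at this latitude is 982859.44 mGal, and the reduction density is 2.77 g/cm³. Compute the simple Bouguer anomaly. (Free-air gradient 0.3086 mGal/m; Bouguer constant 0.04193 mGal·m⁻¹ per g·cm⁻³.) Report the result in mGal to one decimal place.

Free-air correction = 0.3086 × 785.0 = 242.25 mGal
Free-air anomaly = 982503.46 − 982859.44 + (242.25) = -113.73 mGal
Bouguer slab correction = 0.04193 × 2.77 × 785.0 = 91.17 mGal
Simple Bouguer anomaly = -113.73 − (91.17) = -204.90 mGal

-204.9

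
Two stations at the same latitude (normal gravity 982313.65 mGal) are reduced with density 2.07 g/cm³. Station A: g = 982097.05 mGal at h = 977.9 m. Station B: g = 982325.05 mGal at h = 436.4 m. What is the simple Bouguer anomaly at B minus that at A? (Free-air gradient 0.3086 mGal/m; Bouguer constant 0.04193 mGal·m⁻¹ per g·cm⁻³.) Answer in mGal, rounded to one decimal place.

Δg_SB(A) = 982097.05 − 982313.65 + 0.3086×977.9 − 0.04193×2.07×977.9 = 0.30 mGal
Δg_SB(B) = 982325.05 − 982313.65 + 0.3086×436.4 − 0.04193×2.07×436.4 = 108.20 mGal
Difference = 108.20 − (0.30) = 107.90 mGal

107.9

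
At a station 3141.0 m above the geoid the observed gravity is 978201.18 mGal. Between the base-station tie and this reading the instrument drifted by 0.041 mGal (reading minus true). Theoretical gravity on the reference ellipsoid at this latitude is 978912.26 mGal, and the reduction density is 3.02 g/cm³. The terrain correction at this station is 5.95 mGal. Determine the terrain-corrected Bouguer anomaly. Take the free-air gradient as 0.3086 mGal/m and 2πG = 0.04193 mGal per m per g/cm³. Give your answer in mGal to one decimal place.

Drift-corrected reading = 978201.18 − (0.041) = 978201.139 mGal
Free-air correction = 0.3086 × 3141.0 = 969.31 mGal
Free-air anomaly = 978201.139 − 978912.26 + (969.31) = 258.189 mGal
Bouguer slab correction = 0.04193 × 3.02 × 3141.0 = 397.74 mGal
Simple Bouguer anomaly = 258.189 − (397.74) = -139.551 mGal
Complete Bouguer anomaly = -139.551 + 5.95 = -133.601 mGal

-133.6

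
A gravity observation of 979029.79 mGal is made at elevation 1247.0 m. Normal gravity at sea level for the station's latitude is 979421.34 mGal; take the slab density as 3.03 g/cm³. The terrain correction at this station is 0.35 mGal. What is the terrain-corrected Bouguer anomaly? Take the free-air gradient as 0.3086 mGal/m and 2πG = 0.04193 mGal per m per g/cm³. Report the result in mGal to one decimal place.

Free-air correction = 0.3086 × 1247.0 = 384.82 mGal
Free-air anomaly = 979029.79 − 979421.34 + (384.82) = -6.73 mGal
Bouguer slab correction = 0.04193 × 3.03 × 1247.0 = 158.43 mGal
Simple Bouguer anomaly = -6.73 − (158.43) = -165.16 mGal
Complete Bouguer anomaly = -165.16 + 0.35 = -164.81 mGal

-164.8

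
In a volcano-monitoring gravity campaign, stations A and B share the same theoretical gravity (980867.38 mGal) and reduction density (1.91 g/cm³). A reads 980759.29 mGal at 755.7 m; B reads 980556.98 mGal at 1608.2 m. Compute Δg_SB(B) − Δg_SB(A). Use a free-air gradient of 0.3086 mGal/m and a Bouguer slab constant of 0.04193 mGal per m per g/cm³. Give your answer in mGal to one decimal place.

-7.5

Δg_SB(A) = 980759.29 − 980867.38 + 0.3086×755.7 − 0.04193×1.91×755.7 = 64.60 mGal
Δg_SB(B) = 980556.98 − 980867.38 + 0.3086×1608.2 − 0.04193×1.91×1608.2 = 57.10 mGal
Difference = 57.10 − (64.60) = -7.50 mGal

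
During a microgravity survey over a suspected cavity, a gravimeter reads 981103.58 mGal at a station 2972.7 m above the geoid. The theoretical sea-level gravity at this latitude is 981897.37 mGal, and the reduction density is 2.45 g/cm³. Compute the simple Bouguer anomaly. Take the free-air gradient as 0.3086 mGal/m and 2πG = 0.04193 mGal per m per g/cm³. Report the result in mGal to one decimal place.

-181.8

Free-air correction = 0.3086 × 2972.7 = 917.38 mGal
Free-air anomaly = 981103.58 − 981897.37 + (917.38) = 123.59 mGal
Bouguer slab correction = 0.04193 × 2.45 × 2972.7 = 305.38 mGal
Simple Bouguer anomaly = 123.59 − (305.38) = -181.79 mGal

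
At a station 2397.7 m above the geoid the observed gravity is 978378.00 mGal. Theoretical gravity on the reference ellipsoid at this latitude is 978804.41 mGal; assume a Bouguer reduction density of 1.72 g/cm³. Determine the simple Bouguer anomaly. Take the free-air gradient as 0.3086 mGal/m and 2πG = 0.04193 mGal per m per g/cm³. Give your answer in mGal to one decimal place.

Free-air correction = 0.3086 × 2397.7 = 739.93 mGal
Free-air anomaly = 978378.00 − 978804.41 + (739.93) = 313.52 mGal
Bouguer slab correction = 0.04193 × 1.72 × 2397.7 = 172.92 mGal
Simple Bouguer anomaly = 313.52 − (172.92) = 140.60 mGal

140.6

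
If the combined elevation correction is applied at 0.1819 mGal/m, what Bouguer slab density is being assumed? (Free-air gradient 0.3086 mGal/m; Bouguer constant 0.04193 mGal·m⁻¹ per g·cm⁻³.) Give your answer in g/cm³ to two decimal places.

0.1819 = 0.3086 − 0.04193 × ρ
ρ = (0.3086 − 0.1819) / 0.04193 = 3.02 g/cm³

3.02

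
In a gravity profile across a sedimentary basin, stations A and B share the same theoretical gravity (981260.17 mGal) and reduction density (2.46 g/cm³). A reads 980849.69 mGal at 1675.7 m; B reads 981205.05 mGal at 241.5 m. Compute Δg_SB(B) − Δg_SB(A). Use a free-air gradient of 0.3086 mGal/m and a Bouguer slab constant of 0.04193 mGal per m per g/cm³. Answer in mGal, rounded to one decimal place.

60.7

Δg_SB(A) = 980849.69 − 981260.17 + 0.3086×1675.7 − 0.04193×2.46×1675.7 = -66.20 mGal
Δg_SB(B) = 981205.05 − 981260.17 + 0.3086×241.5 − 0.04193×2.46×241.5 = -5.50 mGal
Difference = -5.50 − (-66.20) = 60.70 mGal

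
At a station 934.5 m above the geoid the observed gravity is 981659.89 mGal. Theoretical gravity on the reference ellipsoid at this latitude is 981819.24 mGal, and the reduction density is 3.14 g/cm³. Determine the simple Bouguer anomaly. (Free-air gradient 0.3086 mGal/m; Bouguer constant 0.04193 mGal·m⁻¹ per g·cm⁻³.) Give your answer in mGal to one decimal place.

6.0

Free-air correction = 0.3086 × 934.5 = 288.39 mGal
Free-air anomaly = 981659.89 − 981819.24 + (288.39) = 129.04 mGal
Bouguer slab correction = 0.04193 × 3.14 × 934.5 = 123.04 mGal
Simple Bouguer anomaly = 129.04 − (123.04) = 6.00 mGal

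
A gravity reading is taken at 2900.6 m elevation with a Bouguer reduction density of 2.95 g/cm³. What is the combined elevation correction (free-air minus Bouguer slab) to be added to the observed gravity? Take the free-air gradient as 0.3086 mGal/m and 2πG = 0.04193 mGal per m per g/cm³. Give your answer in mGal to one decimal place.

536.3

Combined gradient = 0.3086 − 0.04193 × 2.95 = 0.1849065 mGal/m
Combined elevation correction = 0.1849065 × 2900.6 = 536.3 mGal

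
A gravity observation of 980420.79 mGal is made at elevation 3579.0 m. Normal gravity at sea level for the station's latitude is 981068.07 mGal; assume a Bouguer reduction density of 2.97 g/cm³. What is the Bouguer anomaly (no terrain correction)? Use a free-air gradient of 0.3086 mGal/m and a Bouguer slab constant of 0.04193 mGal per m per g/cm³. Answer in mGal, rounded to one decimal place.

11.5

Free-air correction = 0.3086 × 3579.0 = 1104.48 mGal
Free-air anomaly = 980420.79 − 981068.07 + (1104.48) = 457.20 mGal
Bouguer slab correction = 0.04193 × 2.97 × 3579.0 = 445.70 mGal
Simple Bouguer anomaly = 457.20 − (445.70) = 11.50 mGal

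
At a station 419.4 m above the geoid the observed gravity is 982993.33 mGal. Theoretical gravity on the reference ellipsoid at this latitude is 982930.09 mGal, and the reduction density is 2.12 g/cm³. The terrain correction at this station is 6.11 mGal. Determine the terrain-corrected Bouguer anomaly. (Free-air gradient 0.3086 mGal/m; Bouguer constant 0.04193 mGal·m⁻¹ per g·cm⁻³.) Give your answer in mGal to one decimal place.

Free-air correction = 0.3086 × 419.4 = 129.43 mGal
Free-air anomaly = 982993.33 − 982930.09 + (129.43) = 192.67 mGal
Bouguer slab correction = 0.04193 × 2.12 × 419.4 = 37.28 mGal
Simple Bouguer anomaly = 192.67 − (37.28) = 155.39 mGal
Complete Bouguer anomaly = 155.39 + 6.11 = 161.50 mGal

161.5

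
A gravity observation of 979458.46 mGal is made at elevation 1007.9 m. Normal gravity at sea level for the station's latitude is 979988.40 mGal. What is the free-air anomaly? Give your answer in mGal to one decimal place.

Free-air correction = 0.3086 × 1007.9 = 311.04 mGal
Free-air anomaly = 979458.46 − 979988.40 + (311.04) = -218.90 mGal

-218.9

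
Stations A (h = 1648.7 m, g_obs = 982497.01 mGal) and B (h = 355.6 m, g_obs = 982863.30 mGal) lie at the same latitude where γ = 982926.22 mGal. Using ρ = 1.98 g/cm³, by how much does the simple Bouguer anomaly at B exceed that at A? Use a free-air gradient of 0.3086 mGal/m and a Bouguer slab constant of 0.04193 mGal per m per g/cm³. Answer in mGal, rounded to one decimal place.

74.6

Δg_SB(A) = 982497.01 − 982926.22 + 0.3086×1648.7 − 0.04193×1.98×1648.7 = -57.30 mGal
Δg_SB(B) = 982863.30 − 982926.22 + 0.3086×355.6 − 0.04193×1.98×355.6 = 17.30 mGal
Difference = 17.30 − (-57.30) = 74.60 mGal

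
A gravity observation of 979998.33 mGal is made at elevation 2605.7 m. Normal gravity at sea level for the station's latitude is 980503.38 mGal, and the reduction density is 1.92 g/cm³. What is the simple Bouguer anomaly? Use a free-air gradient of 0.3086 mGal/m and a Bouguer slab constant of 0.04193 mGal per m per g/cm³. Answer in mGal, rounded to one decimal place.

89.3

Free-air correction = 0.3086 × 2605.7 = 804.12 mGal
Free-air anomaly = 979998.33 − 980503.38 + (804.12) = 299.07 mGal
Bouguer slab correction = 0.04193 × 1.92 × 2605.7 = 209.77 mGal
Simple Bouguer anomaly = 299.07 − (209.77) = 89.30 mGal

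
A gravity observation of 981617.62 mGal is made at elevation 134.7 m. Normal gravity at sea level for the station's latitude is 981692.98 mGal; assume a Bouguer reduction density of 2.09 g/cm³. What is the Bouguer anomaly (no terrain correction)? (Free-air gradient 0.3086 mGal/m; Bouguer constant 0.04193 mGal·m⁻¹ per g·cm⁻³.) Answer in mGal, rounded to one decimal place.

Free-air correction = 0.3086 × 134.7 = 41.57 mGal
Free-air anomaly = 981617.62 − 981692.98 + (41.57) = -33.79 mGal
Bouguer slab correction = 0.04193 × 2.09 × 134.7 = 11.80 mGal
Simple Bouguer anomaly = -33.79 − (11.80) = -45.59 mGal

-45.6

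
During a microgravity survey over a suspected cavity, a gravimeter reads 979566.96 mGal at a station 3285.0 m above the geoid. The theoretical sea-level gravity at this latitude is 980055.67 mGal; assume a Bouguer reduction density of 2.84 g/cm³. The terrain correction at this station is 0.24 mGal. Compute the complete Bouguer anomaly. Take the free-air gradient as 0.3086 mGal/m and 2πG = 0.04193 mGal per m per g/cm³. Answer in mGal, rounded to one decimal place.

134.1

Free-air correction = 0.3086 × 3285.0 = 1013.75 mGal
Free-air anomaly = 979566.96 − 980055.67 + (1013.75) = 525.04 mGal
Bouguer slab correction = 0.04193 × 2.84 × 3285.0 = 391.18 mGal
Simple Bouguer anomaly = 525.04 − (391.18) = 133.86 mGal
Complete Bouguer anomaly = 133.86 + 0.24 = 134.10 mGal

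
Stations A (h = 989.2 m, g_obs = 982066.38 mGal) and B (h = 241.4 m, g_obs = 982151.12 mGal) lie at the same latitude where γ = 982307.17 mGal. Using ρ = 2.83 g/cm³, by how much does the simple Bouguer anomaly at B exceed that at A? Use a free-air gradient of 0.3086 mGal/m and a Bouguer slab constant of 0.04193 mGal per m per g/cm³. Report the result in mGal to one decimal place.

Δg_SB(A) = 982066.38 − 982307.17 + 0.3086×989.2 − 0.04193×2.83×989.2 = -52.90 mGal
Δg_SB(B) = 982151.12 − 982307.17 + 0.3086×241.4 − 0.04193×2.83×241.4 = -110.20 mGal
Difference = -110.20 − (-52.90) = -57.30 mGal

-57.3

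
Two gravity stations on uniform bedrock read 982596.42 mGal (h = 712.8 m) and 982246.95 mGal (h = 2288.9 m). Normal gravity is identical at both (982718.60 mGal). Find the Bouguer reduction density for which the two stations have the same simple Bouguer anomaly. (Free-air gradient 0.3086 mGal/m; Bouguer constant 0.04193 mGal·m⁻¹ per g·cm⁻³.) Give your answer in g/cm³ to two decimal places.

Δg_obs = 982246.95 − 982596.42 = -349.47 mGal over Δh = 2288.9 − 712.8 = 1576.1 m
Equal Bouguer anomalies ⇒ Δg_obs + (0.3086 − 0.04193ρ)·Δh = 0
0.3086 − 0.04193ρ = −Δg_obs/Δh = 0.22173
ρ = (0.3086 − 0.22173) / 0.04193 = 2.07 g/cm³

2.07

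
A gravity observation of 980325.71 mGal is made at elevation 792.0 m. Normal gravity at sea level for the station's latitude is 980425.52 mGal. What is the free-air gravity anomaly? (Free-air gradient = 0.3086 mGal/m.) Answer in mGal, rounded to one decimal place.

Free-air correction = 0.3086 × 792.0 = 244.41 mGal
Free-air anomaly = 980325.71 − 980425.52 + (244.41) = 144.60 mGal

144.6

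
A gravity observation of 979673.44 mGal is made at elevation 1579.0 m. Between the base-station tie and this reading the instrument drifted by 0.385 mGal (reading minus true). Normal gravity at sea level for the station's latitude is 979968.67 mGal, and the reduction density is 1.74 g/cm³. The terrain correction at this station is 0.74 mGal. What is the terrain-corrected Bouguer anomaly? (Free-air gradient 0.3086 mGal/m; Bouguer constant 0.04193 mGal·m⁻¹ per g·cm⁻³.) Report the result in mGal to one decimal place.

77.2

Drift-corrected reading = 979673.44 − (0.385) = 979673.055 mGal
Free-air correction = 0.3086 × 1579.0 = 487.28 mGal
Free-air anomaly = 979673.055 − 979968.67 + (487.28) = 191.665 mGal
Bouguer slab correction = 0.04193 × 1.74 × 1579.0 = 115.20 mGal
Simple Bouguer anomaly = 191.665 − (115.20) = 76.465 mGal
Complete Bouguer anomaly = 76.465 + 0.74 = 77.205 mGal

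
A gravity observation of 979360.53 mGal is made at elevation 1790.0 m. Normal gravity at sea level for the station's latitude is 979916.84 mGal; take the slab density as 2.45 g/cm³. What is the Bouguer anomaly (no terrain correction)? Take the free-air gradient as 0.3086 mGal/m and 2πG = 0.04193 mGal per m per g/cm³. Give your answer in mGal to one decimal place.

-187.8

Free-air correction = 0.3086 × 1790.0 = 552.39 mGal
Free-air anomaly = 979360.53 − 979916.84 + (552.39) = -3.92 mGal
Bouguer slab correction = 0.04193 × 2.45 × 1790.0 = 183.88 mGal
Simple Bouguer anomaly = -3.92 − (183.88) = -187.80 mGal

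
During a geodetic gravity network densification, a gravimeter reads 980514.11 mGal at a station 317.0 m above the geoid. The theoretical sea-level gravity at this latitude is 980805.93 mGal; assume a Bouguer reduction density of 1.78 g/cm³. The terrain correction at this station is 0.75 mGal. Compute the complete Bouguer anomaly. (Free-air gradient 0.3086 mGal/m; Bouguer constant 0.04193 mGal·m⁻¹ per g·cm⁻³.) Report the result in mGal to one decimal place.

-216.9

Free-air correction = 0.3086 × 317.0 = 97.83 mGal
Free-air anomaly = 980514.11 − 980805.93 + (97.83) = -193.99 mGal
Bouguer slab correction = 0.04193 × 1.78 × 317.0 = 23.66 mGal
Simple Bouguer anomaly = -193.99 − (23.66) = -217.65 mGal
Complete Bouguer anomaly = -217.65 + 0.75 = -216.90 mGal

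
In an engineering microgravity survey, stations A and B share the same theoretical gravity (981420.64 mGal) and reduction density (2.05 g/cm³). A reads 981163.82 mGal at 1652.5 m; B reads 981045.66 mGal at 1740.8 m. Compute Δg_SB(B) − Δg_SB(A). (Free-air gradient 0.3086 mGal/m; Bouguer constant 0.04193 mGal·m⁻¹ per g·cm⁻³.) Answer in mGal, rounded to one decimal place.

Δg_SB(A) = 981163.82 − 981420.64 + 0.3086×1652.5 − 0.04193×2.05×1652.5 = 111.10 mGal
Δg_SB(B) = 981045.66 − 981420.64 + 0.3086×1740.8 − 0.04193×2.05×1740.8 = 12.60 mGal
Difference = 12.60 − (111.10) = -98.50 mGal

-98.5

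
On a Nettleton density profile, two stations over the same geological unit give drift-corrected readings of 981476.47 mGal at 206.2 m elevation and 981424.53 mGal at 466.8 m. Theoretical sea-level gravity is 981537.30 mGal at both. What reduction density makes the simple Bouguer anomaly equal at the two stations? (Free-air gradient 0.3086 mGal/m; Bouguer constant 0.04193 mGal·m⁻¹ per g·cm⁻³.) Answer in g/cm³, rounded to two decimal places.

Δg_obs = 981424.53 − 981476.47 = -51.94 mGal over Δh = 466.8 − 206.2 = 260.6 m
Equal Bouguer anomalies ⇒ Δg_obs + (0.3086 − 0.04193ρ)·Δh = 0
0.3086 − 0.04193ρ = −Δg_obs/Δh = 0.19931
ρ = (0.3086 − 0.19931) / 0.04193 = 2.61 g/cm³

2.61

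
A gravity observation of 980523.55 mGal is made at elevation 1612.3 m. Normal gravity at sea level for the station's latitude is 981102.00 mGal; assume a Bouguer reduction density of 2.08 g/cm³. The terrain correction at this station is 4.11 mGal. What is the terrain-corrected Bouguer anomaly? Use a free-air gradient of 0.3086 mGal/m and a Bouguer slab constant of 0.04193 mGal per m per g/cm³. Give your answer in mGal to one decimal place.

Free-air correction = 0.3086 × 1612.3 = 497.56 mGal
Free-air anomaly = 980523.55 − 981102.00 + (497.56) = -80.89 mGal
Bouguer slab correction = 0.04193 × 2.08 × 1612.3 = 140.62 mGal
Simple Bouguer anomaly = -80.89 − (140.62) = -221.51 mGal
Complete Bouguer anomaly = -221.51 + 4.11 = -217.40 mGal

-217.4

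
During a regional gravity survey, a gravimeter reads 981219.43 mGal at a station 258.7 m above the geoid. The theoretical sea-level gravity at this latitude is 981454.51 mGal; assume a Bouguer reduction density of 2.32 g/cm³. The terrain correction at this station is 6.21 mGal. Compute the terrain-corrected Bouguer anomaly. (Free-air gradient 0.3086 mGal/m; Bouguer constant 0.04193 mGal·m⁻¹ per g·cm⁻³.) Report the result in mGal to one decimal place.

-174.2

Free-air correction = 0.3086 × 258.7 = 79.83 mGal
Free-air anomaly = 981219.43 − 981454.51 + (79.83) = -155.25 mGal
Bouguer slab correction = 0.04193 × 2.32 × 258.7 = 25.17 mGal
Simple Bouguer anomaly = -155.25 − (25.17) = -180.42 mGal
Complete Bouguer anomaly = -180.42 + 6.21 = -174.21 mGal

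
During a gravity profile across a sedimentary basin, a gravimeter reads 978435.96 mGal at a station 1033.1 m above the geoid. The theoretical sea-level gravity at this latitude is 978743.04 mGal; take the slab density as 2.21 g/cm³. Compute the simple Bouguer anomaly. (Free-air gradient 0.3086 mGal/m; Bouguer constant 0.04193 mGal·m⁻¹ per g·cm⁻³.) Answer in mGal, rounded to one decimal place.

-84.0

Free-air correction = 0.3086 × 1033.1 = 318.81 mGal
Free-air anomaly = 978435.96 − 978743.04 + (318.81) = 11.73 mGal
Bouguer slab correction = 0.04193 × 2.21 × 1033.1 = 95.73 mGal
Simple Bouguer anomaly = 11.73 − (95.73) = -84.00 mGal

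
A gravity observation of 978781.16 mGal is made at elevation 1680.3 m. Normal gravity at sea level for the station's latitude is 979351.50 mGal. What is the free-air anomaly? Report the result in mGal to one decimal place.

-51.8

Free-air correction = 0.3086 × 1680.3 = 518.54 mGal
Free-air anomaly = 978781.16 − 979351.50 + (518.54) = -51.80 mGal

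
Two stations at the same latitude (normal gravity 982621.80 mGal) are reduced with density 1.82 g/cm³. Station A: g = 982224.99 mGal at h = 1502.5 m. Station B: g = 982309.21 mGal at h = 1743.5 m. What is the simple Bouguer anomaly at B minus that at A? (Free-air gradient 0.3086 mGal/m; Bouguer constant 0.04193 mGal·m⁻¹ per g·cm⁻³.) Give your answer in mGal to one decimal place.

Δg_SB(A) = 982224.99 − 982621.80 + 0.3086×1502.5 − 0.04193×1.82×1502.5 = -47.80 mGal
Δg_SB(B) = 982309.21 − 982621.80 + 0.3086×1743.5 − 0.04193×1.82×1743.5 = 92.40 mGal
Difference = 92.40 − (-47.80) = 140.20 mGal

140.2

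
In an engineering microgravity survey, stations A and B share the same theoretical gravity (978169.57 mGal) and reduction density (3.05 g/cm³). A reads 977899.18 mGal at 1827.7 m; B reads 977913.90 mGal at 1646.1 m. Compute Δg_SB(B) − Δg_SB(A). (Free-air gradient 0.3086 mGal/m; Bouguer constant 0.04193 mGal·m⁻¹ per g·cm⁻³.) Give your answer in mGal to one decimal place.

-18.1

Δg_SB(A) = 977899.18 − 978169.57 + 0.3086×1827.7 − 0.04193×3.05×1827.7 = 59.90 mGal
Δg_SB(B) = 977913.90 − 978169.57 + 0.3086×1646.1 − 0.04193×3.05×1646.1 = 41.80 mGal
Difference = 41.80 − (59.90) = -18.10 mGal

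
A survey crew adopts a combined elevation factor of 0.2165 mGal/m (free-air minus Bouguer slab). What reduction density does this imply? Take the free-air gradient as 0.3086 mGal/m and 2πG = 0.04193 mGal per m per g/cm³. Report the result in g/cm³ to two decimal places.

0.2165 = 0.3086 − 0.04193 × ρ
ρ = (0.3086 − 0.2165) / 0.04193 = 2.20 g/cm³

2.20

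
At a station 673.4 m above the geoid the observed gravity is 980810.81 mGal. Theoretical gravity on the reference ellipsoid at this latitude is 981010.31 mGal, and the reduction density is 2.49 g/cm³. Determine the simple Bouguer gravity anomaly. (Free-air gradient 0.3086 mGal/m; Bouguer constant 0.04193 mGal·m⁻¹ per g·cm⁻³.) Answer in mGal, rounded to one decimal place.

-62.0

Free-air correction = 0.3086 × 673.4 = 207.81 mGal
Free-air anomaly = 980810.81 − 981010.31 + (207.81) = 8.31 mGal
Bouguer slab correction = 0.04193 × 2.49 × 673.4 = 70.31 mGal
Simple Bouguer anomaly = 8.31 − (70.31) = -62.00 mGal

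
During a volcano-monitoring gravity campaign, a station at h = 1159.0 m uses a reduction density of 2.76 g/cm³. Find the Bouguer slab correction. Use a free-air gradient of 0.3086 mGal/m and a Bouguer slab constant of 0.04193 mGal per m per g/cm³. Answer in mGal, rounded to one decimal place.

Bouguer slab correction = 0.04193 × 2.76 × 1159.0 = 134.1 mGal

134.1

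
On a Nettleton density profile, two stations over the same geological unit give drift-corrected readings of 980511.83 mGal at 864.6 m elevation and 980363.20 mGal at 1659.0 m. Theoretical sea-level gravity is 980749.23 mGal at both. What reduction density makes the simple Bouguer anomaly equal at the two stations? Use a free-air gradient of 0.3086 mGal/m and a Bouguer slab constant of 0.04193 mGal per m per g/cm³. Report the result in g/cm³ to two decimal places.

Δg_obs = 980363.20 − 980511.83 = -148.63 mGal over Δh = 1659.0 − 864.6 = 794.4 m
Equal Bouguer anomalies ⇒ Δg_obs + (0.3086 − 0.04193ρ)·Δh = 0
0.3086 − 0.04193ρ = −Δg_obs/Δh = 0.18710
ρ = (0.3086 − 0.18710) / 0.04193 = 2.90 g/cm³

2.90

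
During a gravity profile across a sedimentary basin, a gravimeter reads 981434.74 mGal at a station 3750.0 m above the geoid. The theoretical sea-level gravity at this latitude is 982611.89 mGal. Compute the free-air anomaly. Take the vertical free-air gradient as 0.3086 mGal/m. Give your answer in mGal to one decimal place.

Free-air correction = 0.3086 × 3750.0 = 1157.25 mGal
Free-air anomaly = 981434.74 − 982611.89 + (1157.25) = -19.90 mGal

-19.9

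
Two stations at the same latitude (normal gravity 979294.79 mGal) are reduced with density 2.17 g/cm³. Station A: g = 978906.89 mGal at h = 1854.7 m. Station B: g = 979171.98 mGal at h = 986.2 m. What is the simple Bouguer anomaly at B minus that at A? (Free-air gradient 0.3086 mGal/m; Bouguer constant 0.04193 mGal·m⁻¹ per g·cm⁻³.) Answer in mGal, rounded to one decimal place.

Δg_SB(A) = 978906.89 − 979294.79 + 0.3086×1854.7 − 0.04193×2.17×1854.7 = 15.70 mGal
Δg_SB(B) = 979171.98 − 979294.79 + 0.3086×986.2 − 0.04193×2.17×986.2 = 91.80 mGal
Difference = 91.80 − (15.70) = 76.10 mGal

76.1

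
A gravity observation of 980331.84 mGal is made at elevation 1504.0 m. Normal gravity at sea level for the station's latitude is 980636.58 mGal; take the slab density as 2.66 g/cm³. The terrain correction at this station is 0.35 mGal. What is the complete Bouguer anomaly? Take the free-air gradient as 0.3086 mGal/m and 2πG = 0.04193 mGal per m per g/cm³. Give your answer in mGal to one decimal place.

Free-air correction = 0.3086 × 1504.0 = 464.13 mGal
Free-air anomaly = 980331.84 − 980636.58 + (464.13) = 159.39 mGal
Bouguer slab correction = 0.04193 × 2.66 × 1504.0 = 167.75 mGal
Simple Bouguer anomaly = 159.39 − (167.75) = -8.36 mGal
Complete Bouguer anomaly = -8.36 + 0.35 = -8.01 mGal

-8.0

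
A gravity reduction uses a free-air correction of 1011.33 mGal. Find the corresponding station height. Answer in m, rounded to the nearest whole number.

3277

h = 1011.33 / 0.3086 = 3277.15 m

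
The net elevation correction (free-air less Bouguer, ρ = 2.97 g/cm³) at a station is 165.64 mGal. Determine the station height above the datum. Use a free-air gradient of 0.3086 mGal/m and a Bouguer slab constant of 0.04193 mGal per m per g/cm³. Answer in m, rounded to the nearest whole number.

900

Combined gradient = 0.3086 − 0.04193 × 2.97 = 0.1840679 mGal/m
h = 165.64 / 0.1840679 = 899.89 m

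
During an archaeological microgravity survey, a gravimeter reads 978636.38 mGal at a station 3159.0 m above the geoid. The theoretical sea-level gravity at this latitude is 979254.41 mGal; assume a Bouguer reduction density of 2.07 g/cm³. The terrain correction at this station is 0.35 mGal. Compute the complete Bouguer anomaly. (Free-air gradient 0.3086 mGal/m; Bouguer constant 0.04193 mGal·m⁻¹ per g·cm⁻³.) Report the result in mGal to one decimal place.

Free-air correction = 0.3086 × 3159.0 = 974.87 mGal
Free-air anomaly = 978636.38 − 979254.41 + (974.87) = 356.84 mGal
Bouguer slab correction = 0.04193 × 2.07 × 3159.0 = 274.19 mGal
Simple Bouguer anomaly = 356.84 − (274.19) = 82.65 mGal
Complete Bouguer anomaly = 82.65 + 0.35 = 83.00 mGal

83.0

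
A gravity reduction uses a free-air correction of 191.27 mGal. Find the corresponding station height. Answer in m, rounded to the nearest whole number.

h = 191.27 / 0.3086 = 619.80 m

620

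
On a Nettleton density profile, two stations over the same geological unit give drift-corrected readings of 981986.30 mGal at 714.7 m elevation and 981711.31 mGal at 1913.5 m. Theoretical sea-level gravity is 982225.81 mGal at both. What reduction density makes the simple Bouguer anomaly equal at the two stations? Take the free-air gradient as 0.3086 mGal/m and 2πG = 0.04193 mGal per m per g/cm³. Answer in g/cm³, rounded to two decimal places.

1.89

Δg_obs = 981711.31 − 981986.30 = -274.99 mGal over Δh = 1913.5 − 714.7 = 1198.8 m
Equal Bouguer anomalies ⇒ Δg_obs + (0.3086 − 0.04193ρ)·Δh = 0
0.3086 − 0.04193ρ = −Δg_obs/Δh = 0.22939
ρ = (0.3086 − 0.22939) / 0.04193 = 1.89 g/cm³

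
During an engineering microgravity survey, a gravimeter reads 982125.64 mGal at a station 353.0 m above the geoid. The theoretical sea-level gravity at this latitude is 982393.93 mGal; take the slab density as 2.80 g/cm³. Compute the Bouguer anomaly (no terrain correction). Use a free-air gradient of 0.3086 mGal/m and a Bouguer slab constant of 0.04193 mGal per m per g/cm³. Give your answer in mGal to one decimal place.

-200.8

Free-air correction = 0.3086 × 353.0 = 108.94 mGal
Free-air anomaly = 982125.64 − 982393.93 + (108.94) = -159.35 mGal
Bouguer slab correction = 0.04193 × 2.80 × 353.0 = 41.44 mGal
Simple Bouguer anomaly = -159.35 − (41.44) = -200.79 mGal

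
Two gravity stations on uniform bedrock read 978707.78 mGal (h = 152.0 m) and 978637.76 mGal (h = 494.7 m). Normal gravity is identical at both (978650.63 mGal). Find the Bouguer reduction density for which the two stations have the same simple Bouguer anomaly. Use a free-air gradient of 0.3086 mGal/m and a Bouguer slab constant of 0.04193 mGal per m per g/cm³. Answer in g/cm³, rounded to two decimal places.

Δg_obs = 978637.76 − 978707.78 = -70.02 mGal over Δh = 494.7 − 152.0 = 342.7 m
Equal Bouguer anomalies ⇒ Δg_obs + (0.3086 − 0.04193ρ)·Δh = 0
0.3086 − 0.04193ρ = −Δg_obs/Δh = 0.20432
ρ = (0.3086 − 0.20432) / 0.04193 = 2.49 g/cm³

2.49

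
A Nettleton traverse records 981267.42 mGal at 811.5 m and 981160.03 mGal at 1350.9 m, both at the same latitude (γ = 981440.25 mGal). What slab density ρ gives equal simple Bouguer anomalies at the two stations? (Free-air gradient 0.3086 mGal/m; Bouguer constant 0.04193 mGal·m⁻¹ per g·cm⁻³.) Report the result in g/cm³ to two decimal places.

Δg_obs = 981160.03 − 981267.42 = -107.39 mGal over Δh = 1350.9 − 811.5 = 539.4 m
Equal Bouguer anomalies ⇒ Δg_obs + (0.3086 − 0.04193ρ)·Δh = 0
0.3086 − 0.04193ρ = −Δg_obs/Δh = 0.19909
ρ = (0.3086 − 0.19909) / 0.04193 = 2.61 g/cm³

2.61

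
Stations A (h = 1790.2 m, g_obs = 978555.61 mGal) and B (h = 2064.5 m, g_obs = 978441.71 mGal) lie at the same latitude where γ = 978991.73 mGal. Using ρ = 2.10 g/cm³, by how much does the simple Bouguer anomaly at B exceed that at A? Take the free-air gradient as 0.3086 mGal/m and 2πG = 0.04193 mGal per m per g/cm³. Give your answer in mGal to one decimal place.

-53.4

Δg_SB(A) = 978555.61 − 978991.73 + 0.3086×1790.2 − 0.04193×2.10×1790.2 = -41.30 mGal
Δg_SB(B) = 978441.71 − 978991.73 + 0.3086×2064.5 − 0.04193×2.10×2064.5 = -94.70 mGal
Difference = -94.70 − (-41.30) = -53.40 mGal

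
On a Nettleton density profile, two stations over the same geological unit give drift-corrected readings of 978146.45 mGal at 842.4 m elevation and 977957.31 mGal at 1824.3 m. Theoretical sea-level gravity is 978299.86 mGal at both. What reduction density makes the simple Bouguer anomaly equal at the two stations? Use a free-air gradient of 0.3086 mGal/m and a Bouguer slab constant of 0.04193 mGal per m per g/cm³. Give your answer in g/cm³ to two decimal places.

2.77

Δg_obs = 977957.31 − 978146.45 = -189.14 mGal over Δh = 1824.3 − 842.4 = 981.9 m
Equal Bouguer anomalies ⇒ Δg_obs + (0.3086 − 0.04193ρ)·Δh = 0
0.3086 − 0.04193ρ = −Δg_obs/Δh = 0.19263
ρ = (0.3086 − 0.19263) / 0.04193 = 2.77 g/cm³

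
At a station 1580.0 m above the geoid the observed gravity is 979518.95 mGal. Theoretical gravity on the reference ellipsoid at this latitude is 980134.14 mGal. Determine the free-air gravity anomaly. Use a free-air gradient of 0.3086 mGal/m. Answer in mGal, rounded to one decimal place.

-127.6

Free-air correction = 0.3086 × 1580.0 = 487.59 mGal
Free-air anomaly = 979518.95 − 980134.14 + (487.59) = -127.60 mGal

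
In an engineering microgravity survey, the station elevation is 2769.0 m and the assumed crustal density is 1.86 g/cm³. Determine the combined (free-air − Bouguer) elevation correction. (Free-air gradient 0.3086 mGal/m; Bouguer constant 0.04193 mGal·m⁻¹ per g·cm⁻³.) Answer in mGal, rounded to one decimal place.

Combined gradient = 0.3086 − 0.04193 × 1.86 = 0.2306102 mGal/m
Combined elevation correction = 0.2306102 × 2769.0 = 638.6 mGal

638.6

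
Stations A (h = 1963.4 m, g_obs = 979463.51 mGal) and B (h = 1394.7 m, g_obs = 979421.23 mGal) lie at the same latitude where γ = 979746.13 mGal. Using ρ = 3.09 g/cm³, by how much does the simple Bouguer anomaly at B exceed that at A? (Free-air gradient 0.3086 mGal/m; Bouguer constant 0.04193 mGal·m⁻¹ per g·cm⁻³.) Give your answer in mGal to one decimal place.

Δg_SB(A) = 979463.51 − 979746.13 + 0.3086×1963.4 − 0.04193×3.09×1963.4 = 68.90 mGal
Δg_SB(B) = 979421.23 − 979746.13 + 0.3086×1394.7 − 0.04193×3.09×1394.7 = -75.20 mGal
Difference = -75.20 − (68.90) = -144.10 mGal

-144.1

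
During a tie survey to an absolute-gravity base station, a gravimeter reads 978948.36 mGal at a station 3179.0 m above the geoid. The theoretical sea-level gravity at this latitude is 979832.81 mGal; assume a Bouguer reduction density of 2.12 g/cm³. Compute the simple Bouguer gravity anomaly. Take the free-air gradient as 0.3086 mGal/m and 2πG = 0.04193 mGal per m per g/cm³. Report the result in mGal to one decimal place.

-186.0

Free-air correction = 0.3086 × 3179.0 = 981.04 mGal
Free-air anomaly = 978948.36 − 979832.81 + (981.04) = 96.59 mGal
Bouguer slab correction = 0.04193 × 2.12 × 3179.0 = 282.59 mGal
Simple Bouguer anomaly = 96.59 − (282.59) = -186.00 mGal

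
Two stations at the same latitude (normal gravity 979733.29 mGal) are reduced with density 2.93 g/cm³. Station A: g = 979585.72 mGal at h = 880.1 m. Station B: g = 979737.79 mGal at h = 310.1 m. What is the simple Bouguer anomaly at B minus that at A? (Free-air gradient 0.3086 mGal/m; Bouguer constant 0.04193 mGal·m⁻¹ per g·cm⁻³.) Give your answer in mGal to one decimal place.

46.2

Δg_SB(A) = 979585.72 − 979733.29 + 0.3086×880.1 − 0.04193×2.93×880.1 = 15.90 mGal
Δg_SB(B) = 979737.79 − 979733.29 + 0.3086×310.1 − 0.04193×2.93×310.1 = 62.10 mGal
Difference = 62.10 − (15.90) = 46.20 mGal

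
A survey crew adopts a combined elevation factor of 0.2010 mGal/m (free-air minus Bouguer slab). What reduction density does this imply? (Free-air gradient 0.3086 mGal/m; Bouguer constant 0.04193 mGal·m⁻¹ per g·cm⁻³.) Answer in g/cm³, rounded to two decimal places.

2.57

0.2010 = 0.3086 − 0.04193 × ρ
ρ = (0.3086 − 0.2010) / 0.04193 = 2.57 g/cm³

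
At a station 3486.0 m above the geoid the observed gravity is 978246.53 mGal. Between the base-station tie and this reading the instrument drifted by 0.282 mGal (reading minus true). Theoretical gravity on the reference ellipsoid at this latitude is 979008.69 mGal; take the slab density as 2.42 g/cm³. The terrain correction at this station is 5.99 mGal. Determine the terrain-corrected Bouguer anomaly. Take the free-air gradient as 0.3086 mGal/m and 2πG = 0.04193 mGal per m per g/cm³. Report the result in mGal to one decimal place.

-34.4

Drift-corrected reading = 978246.53 − (0.282) = 978246.248 mGal
Free-air correction = 0.3086 × 3486.0 = 1075.78 mGal
Free-air anomaly = 978246.248 − 979008.69 + (1075.78) = 313.338 mGal
Bouguer slab correction = 0.04193 × 2.42 × 3486.0 = 353.73 mGal
Simple Bouguer anomaly = 313.338 − (353.73) = -40.392 mGal
Complete Bouguer anomaly = -40.392 + 5.99 = -34.402 mGal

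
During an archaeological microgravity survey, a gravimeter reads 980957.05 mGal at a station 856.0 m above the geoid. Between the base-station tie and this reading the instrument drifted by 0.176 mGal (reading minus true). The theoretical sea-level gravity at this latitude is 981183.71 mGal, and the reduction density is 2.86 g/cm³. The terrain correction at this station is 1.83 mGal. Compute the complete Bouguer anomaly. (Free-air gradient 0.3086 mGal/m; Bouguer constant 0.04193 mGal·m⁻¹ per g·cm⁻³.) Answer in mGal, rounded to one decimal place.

-63.5

Drift-corrected reading = 980957.05 − (0.176) = 980956.874 mGal
Free-air correction = 0.3086 × 856.0 = 264.16 mGal
Free-air anomaly = 980956.874 − 981183.71 + (264.16) = 37.324 mGal
Bouguer slab correction = 0.04193 × 2.86 × 856.0 = 102.65 mGal
Simple Bouguer anomaly = 37.324 − (102.65) = -65.326 mGal
Complete Bouguer anomaly = -65.326 + 1.83 = -63.496 mGal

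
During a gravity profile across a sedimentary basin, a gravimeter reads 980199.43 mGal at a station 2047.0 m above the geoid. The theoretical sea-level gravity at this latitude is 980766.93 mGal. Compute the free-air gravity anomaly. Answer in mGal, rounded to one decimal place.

Free-air correction = 0.3086 × 2047.0 = 631.70 mGal
Free-air anomaly = 980199.43 − 980766.93 + (631.70) = 64.20 mGal

64.2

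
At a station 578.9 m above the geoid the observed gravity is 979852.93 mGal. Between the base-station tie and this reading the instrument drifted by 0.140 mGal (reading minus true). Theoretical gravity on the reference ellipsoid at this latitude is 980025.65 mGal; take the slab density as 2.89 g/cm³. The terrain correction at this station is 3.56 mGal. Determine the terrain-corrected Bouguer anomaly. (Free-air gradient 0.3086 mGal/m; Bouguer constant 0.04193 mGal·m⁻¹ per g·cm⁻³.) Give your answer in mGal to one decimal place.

-60.8

Drift-corrected reading = 979852.93 − (0.140) = 979852.790 mGal
Free-air correction = 0.3086 × 578.9 = 178.65 mGal
Free-air anomaly = 979852.790 − 980025.65 + (178.65) = 5.790 mGal
Bouguer slab correction = 0.04193 × 2.89 × 578.9 = 70.15 mGal
Simple Bouguer anomaly = 5.790 − (70.15) = -64.360 mGal
Complete Bouguer anomaly = -64.360 + 3.56 = -60.800 mGal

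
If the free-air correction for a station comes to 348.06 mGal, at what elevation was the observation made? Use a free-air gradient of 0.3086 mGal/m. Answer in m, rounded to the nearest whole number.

h = 348.06 / 0.3086 = 1127.87 m

1128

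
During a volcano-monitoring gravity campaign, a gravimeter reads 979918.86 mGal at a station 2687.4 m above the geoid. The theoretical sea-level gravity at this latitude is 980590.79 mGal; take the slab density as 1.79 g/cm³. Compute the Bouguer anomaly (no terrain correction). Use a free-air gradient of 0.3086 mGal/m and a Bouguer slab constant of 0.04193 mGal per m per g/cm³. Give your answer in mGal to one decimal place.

-44.3

Free-air correction = 0.3086 × 2687.4 = 829.33 mGal
Free-air anomaly = 979918.86 − 980590.79 + (829.33) = 157.40 mGal
Bouguer slab correction = 0.04193 × 1.79 × 2687.4 = 201.70 mGal
Simple Bouguer anomaly = 157.40 − (201.70) = -44.30 mGal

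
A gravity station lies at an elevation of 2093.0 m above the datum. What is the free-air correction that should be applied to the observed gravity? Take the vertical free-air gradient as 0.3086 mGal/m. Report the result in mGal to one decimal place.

Free-air correction = 0.3086 × 2093.0 = 645.9 mGal

645.9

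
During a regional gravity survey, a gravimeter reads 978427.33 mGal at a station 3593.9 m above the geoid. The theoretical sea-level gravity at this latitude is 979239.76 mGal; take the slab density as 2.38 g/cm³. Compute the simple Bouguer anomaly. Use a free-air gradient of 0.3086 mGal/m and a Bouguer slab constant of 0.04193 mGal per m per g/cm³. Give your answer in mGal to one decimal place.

Free-air correction = 0.3086 × 3593.9 = 1109.08 mGal
Free-air anomaly = 978427.33 − 979239.76 + (1109.08) = 296.65 mGal
Bouguer slab correction = 0.04193 × 2.38 × 3593.9 = 358.65 mGal
Simple Bouguer anomaly = 296.65 − (358.65) = -62.00 mGal

-62.0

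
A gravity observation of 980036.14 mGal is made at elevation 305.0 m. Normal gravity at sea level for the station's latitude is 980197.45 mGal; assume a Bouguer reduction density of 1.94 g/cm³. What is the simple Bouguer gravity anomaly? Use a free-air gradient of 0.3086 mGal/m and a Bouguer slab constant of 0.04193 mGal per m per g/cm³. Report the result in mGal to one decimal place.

-92.0

Free-air correction = 0.3086 × 305.0 = 94.12 mGal
Free-air anomaly = 980036.14 − 980197.45 + (94.12) = -67.19 mGal
Bouguer slab correction = 0.04193 × 1.94 × 305.0 = 24.81 mGal
Simple Bouguer anomaly = -67.19 − (24.81) = -92.00 mGal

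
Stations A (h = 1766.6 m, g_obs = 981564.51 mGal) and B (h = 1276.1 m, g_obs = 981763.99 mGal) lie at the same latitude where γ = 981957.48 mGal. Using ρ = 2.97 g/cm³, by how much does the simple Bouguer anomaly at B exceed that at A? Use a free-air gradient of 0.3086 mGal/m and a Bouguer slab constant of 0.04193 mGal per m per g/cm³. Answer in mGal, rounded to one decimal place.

Δg_SB(A) = 981564.51 − 981957.48 + 0.3086×1766.6 − 0.04193×2.97×1766.6 = -67.80 mGal
Δg_SB(B) = 981763.99 − 981957.48 + 0.3086×1276.1 − 0.04193×2.97×1276.1 = 41.40 mGal
Difference = 41.40 − (-67.80) = 109.20 mGal

109.2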